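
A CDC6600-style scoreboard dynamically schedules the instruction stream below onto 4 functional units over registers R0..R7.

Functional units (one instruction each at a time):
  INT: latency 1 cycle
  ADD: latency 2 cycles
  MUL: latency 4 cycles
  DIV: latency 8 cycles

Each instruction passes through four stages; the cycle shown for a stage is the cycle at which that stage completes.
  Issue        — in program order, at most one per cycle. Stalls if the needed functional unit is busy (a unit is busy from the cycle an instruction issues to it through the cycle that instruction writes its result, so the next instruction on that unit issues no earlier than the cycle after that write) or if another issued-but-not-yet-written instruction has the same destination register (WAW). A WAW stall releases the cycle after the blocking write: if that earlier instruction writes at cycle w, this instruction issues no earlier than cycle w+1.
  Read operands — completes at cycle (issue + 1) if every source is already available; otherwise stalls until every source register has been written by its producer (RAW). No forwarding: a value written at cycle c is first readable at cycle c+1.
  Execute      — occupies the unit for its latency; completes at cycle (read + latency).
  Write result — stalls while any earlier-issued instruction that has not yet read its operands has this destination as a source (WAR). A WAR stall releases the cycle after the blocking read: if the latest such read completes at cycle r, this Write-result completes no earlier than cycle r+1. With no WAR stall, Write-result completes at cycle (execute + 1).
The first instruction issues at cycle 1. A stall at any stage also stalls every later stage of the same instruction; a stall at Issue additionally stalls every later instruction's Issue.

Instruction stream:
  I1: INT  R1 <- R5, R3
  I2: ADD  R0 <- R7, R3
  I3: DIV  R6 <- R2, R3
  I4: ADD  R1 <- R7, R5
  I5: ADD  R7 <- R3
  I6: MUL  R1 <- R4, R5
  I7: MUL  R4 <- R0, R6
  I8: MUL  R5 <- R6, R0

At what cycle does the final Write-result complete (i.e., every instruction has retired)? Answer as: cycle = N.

cycle = 33

I1  is:1  ro:2  ex:3  wr:4
I2  is:2  ro:3  ex:5  wr:6
I3  is:3  ro:4  ex:12  wr:13
I4  is:7  ro:8  ex:10  wr:11  — struct: ADD busy until I2 writes@6
I5  is:12  ro:13  ex:15  wr:16  — struct: ADD busy until I4 writes@11
I6  is:13  ro:14  ex:18  wr:19
I7  is:20  ro:21  ex:25  wr:26  — struct: MUL busy until I6 writes@19
I8  is:27  ro:28  ex:32  wr:33  — struct: MUL busy until I7 writes@26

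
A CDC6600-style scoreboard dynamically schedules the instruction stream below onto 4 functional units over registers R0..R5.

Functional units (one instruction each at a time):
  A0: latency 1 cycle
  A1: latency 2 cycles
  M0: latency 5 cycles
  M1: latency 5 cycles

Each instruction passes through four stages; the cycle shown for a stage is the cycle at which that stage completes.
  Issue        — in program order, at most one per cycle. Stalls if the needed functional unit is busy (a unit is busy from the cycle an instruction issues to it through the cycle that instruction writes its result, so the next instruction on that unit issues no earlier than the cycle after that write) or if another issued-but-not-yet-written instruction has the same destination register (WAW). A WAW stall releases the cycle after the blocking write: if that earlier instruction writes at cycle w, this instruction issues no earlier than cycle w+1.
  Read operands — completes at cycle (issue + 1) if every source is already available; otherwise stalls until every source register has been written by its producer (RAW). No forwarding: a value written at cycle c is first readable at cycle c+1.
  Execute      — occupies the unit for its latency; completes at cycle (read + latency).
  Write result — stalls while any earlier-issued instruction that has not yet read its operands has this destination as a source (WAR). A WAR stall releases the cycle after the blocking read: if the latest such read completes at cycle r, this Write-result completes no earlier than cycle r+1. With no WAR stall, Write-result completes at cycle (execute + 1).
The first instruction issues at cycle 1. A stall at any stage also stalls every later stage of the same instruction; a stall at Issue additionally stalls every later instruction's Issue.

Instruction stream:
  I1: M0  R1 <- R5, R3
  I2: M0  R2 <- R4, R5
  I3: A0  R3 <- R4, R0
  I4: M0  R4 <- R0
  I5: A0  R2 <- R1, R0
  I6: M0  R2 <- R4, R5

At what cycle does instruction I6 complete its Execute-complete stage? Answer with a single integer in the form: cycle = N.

[1] I1→M0
[2] I1 RO
[7] I1 EX
[8] I1 WR R1
[9] I2→M0
[10] I2 RO | I3→A0
[11] I3 RO
[12] I3 EX
[13] I3 WR R3
[15] I2 EX
[16] I2 WR R2
[17] I4→M0
[18] I4 RO | I5→A0
[19] I5 RO
[20] I5 EX
[21] I5 WR R2
[23] I4 EX
[24] I4 WR R4
[25] I6→M0
[26] I6 RO
[31] I6 EX
[32] I6 WR R2

cycle = 31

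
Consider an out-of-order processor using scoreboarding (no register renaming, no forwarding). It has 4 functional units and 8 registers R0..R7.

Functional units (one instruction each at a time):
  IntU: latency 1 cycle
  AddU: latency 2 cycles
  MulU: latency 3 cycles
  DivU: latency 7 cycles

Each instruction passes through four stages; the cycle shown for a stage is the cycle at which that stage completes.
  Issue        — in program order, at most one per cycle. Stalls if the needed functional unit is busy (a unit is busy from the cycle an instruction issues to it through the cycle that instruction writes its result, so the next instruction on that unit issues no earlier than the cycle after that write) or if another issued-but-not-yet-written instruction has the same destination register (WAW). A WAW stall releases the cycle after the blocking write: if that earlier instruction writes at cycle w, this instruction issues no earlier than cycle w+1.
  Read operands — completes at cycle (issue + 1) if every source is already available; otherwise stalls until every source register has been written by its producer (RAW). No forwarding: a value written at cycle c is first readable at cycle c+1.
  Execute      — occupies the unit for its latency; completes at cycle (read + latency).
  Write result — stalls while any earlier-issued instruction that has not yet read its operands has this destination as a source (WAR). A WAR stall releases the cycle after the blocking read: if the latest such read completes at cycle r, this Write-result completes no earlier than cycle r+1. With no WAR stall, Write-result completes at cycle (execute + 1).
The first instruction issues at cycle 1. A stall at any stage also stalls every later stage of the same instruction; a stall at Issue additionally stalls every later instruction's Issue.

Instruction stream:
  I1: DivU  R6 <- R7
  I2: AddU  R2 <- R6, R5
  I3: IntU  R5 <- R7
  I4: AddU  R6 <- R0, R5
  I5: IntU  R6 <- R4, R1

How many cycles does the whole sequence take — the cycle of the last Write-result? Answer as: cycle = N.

cycle = 23

[I1] 1/2/9/10
[I2] 2/11/13/14  (RAW R6: wait I1 write@10)
[I3] 3/4/5/12  (WAR R5: wait I2 read@11)
[I4] 15/16/18/19  (struct: AddU busy until I2 writes@14)
[I5] 20/21/22/23  (WAW R6: wait I4 write@19)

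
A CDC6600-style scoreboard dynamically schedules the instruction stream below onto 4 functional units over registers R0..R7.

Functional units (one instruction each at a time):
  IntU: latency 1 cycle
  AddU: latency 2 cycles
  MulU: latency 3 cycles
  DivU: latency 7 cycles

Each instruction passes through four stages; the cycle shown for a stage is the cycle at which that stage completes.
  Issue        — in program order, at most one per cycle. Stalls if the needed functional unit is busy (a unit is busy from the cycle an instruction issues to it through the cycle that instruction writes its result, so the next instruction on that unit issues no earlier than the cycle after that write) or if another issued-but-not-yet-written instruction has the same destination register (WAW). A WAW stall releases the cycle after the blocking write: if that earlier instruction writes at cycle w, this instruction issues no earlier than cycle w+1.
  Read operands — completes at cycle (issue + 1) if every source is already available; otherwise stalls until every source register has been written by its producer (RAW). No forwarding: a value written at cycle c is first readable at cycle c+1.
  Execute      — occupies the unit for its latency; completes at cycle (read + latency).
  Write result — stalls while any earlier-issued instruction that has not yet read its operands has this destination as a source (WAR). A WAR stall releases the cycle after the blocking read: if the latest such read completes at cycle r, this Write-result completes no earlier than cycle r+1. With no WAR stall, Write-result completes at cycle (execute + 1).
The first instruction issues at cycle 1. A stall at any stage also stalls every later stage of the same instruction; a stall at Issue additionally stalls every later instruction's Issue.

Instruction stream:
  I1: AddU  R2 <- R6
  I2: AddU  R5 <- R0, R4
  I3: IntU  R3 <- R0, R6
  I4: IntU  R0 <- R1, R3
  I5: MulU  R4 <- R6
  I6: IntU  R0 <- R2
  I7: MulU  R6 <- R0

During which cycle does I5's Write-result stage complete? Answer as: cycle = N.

[I1] 1/2/4/5
[I2] 6/7/9/10  (struct: AddU busy until I1 writes@5)
[I3] 7/8/9/10
[I4] 11/12/13/14  (struct: IntU busy until I3 writes@10)
[I5] 12/13/16/17
[I6] 15/16/17/18  (struct: IntU busy until I4 writes@14)
[I7] 18/19/22/23  (struct: MulU busy until I5 writes@17)

cycle = 17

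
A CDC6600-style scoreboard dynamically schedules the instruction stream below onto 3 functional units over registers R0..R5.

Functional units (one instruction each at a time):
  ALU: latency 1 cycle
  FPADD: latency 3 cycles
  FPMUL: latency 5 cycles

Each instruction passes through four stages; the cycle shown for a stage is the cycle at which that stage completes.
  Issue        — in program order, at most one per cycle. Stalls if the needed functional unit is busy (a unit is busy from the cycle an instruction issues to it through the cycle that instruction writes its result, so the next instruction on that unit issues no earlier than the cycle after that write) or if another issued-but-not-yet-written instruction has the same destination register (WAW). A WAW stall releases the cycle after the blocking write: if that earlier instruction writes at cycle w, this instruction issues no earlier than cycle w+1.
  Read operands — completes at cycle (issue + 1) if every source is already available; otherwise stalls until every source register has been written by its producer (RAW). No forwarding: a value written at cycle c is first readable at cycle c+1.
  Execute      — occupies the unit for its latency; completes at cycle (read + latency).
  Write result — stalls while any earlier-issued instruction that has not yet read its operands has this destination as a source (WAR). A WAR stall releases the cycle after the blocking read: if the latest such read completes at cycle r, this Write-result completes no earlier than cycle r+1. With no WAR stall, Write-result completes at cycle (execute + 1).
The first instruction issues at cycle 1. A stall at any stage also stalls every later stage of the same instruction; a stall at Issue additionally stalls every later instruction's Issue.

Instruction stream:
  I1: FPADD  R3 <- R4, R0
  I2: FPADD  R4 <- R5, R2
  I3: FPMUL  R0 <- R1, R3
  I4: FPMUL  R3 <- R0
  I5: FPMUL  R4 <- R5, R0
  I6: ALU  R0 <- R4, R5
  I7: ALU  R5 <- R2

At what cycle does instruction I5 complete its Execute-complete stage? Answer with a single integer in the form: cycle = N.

cycle = 30

c1: I1 dispatched to FPADD
c2: I1 operands ready
c5: I1 complete
c6: R3←I1
c7: I2 dispatched to FPADD
c8: I2 operands ready | I3 dispatched to FPMUL
c9: I3 operands ready
c11: I2 complete
c12: R4←I2
c14: I3 complete
c15: R0←I3
c16: I4 dispatched to FPMUL
c17: I4 operands ready
c22: I4 complete
c23: R3←I4
c24: I5 dispatched to FPMUL
c25: I5 operands ready | I6 dispatched to ALU
c30: I5 complete
c31: R4←I5
c32: I6 operands ready
c33: I6 complete
c34: R0←I6
c35: I7 dispatched to ALU
c36: I7 operands ready
c37: I7 complete
c38: R5←I7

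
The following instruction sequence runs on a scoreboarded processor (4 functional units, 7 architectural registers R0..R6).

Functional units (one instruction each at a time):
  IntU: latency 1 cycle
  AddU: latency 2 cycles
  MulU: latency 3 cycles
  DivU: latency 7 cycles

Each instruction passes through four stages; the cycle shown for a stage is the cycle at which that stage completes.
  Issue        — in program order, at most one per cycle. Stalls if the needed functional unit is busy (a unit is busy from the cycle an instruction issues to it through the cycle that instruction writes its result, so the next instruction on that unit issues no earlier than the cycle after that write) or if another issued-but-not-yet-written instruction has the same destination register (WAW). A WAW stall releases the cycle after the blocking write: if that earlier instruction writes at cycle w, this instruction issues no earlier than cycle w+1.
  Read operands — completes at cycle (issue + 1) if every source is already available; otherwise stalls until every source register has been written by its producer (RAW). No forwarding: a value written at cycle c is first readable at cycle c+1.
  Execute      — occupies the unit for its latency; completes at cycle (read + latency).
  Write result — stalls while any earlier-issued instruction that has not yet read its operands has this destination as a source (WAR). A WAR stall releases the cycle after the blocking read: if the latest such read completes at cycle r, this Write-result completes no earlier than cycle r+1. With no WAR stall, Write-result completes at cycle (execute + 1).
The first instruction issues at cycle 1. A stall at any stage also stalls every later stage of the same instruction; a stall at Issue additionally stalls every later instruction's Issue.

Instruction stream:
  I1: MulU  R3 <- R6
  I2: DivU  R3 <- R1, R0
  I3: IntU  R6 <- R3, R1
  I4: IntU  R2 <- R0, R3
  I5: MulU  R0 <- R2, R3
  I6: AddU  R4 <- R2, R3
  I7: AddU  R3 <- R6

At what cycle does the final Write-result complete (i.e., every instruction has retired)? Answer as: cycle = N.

[1] I1 dispatched to MulU
[2] I1 operands ready
[5] I1 complete
[6] R3←I1
[7] I2 dispatched to DivU
[8] I2 operands ready, I3 dispatched to IntU
[15] I2 complete
[16] R3←I2
[17] I3 operands ready
[18] I3 complete
[19] R6←I3
[20] I4 dispatched to IntU
[21] I4 operands ready, I5 dispatched to MulU
[22] I4 complete, I6 dispatched to AddU
[23] R2←I4
[24] I5 operands ready, I6 operands ready
[26] I6 complete
[27] I5 complete, R4←I6
[28] R0←I5, I7 dispatched to AddU
[29] I7 operands ready
[31] I7 complete
[32] R3←I7

cycle = 32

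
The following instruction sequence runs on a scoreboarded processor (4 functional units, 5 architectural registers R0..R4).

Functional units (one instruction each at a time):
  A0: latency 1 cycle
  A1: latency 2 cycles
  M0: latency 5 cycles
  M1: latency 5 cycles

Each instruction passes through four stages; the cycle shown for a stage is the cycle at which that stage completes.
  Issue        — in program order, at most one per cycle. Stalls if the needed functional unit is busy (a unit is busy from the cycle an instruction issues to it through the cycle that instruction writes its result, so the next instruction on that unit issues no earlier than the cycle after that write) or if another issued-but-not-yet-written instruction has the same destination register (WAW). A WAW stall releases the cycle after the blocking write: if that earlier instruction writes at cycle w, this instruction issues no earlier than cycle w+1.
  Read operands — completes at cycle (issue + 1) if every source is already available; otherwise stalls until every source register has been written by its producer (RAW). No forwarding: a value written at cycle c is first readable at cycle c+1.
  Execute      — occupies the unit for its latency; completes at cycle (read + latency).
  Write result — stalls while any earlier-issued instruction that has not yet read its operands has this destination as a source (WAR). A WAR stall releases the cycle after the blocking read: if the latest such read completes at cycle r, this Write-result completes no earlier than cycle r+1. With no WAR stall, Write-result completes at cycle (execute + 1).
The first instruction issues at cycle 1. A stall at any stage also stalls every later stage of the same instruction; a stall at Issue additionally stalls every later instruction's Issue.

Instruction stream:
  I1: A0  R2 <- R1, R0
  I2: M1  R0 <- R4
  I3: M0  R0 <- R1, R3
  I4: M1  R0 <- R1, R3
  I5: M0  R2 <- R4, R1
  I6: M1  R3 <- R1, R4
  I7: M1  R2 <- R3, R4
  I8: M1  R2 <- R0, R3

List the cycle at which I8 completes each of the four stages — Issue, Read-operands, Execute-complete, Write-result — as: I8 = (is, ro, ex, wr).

[1] I1→A0
[2] I1 RO; I2→M1
[3] I1 EX; I2 RO
[4] I1 WR R2
[8] I2 EX
[9] I2 WR R0
[10] I3→M0
[11] I3 RO
[16] I3 EX
[17] I3 WR R0
[18] I4→M1
[19] I4 RO; I5→M0
[20] I5 RO
[24] I4 EX
[25] I4 WR R0; I5 EX
[26] I5 WR R2; I6→M1
[27] I6 RO
[32] I6 EX
[33] I6 WR R3
[34] I7→M1
[35] I7 RO
[40] I7 EX
[41] I7 WR R2
[42] I8→M1
[43] I8 RO
[48] I8 EX
[49] I8 WR R2

I8 = (42, 43, 48, 49)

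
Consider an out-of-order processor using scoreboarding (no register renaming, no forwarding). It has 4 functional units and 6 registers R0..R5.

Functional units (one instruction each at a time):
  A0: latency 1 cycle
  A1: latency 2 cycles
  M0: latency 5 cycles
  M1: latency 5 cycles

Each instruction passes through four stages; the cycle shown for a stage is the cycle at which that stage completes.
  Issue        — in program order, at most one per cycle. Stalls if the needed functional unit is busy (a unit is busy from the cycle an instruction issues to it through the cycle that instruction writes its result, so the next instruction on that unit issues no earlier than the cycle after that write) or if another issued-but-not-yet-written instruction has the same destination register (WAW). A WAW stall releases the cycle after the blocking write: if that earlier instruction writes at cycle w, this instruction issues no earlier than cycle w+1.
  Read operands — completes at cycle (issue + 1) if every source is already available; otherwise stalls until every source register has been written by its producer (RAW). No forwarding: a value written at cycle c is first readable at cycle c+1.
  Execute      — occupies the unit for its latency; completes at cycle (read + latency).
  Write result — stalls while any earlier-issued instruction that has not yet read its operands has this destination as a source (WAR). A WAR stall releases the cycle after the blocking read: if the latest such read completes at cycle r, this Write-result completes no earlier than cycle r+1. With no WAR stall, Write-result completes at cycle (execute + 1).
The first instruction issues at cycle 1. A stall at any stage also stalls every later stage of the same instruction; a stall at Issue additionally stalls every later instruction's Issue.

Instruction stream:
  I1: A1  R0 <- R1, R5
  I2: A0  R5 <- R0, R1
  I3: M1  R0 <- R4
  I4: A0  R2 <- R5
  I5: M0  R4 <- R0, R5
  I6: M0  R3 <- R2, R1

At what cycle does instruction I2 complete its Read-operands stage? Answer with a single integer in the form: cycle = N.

cycle = 6

cycle 1: I1→A1
cycle 2: I1 RO, I2→A0
cycle 4: I1 EX
cycle 5: I1 WR R0
cycle 6: I2 RO, I3→M1
cycle 7: I2 EX, I3 RO
cycle 8: I2 WR R5
cycle 9: I4→A0
cycle 10: I4 RO, I5→M0
cycle 11: I4 EX
cycle 12: I3 EX, I4 WR R2
cycle 13: I3 WR R0
cycle 14: I5 RO
cycle 19: I5 EX
cycle 20: I5 WR R4
cycle 21: I6→M0
cycle 22: I6 RO
cycle 27: I6 EX
cycle 28: I6 WR R3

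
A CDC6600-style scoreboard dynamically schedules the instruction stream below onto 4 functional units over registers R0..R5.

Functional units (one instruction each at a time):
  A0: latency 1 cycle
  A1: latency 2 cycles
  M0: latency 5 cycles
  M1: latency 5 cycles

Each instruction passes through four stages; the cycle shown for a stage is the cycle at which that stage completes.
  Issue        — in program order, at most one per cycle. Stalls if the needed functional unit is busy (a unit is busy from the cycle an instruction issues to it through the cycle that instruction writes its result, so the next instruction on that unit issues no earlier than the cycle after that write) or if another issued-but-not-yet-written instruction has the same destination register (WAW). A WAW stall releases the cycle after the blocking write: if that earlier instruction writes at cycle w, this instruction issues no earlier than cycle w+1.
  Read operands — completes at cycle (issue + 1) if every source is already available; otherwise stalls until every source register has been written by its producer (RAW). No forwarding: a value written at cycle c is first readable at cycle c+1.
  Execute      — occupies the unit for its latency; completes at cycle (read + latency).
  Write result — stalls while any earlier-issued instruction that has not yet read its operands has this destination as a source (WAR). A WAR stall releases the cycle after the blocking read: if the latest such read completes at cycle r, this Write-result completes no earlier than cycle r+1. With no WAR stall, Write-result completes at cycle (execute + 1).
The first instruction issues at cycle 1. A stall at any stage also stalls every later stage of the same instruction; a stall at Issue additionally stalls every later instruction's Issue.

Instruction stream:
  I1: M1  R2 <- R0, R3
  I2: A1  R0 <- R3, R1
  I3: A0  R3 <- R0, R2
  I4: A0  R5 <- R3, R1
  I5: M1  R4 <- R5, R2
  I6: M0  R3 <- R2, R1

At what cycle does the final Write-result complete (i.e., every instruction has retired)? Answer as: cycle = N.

cycle = 22

c1: I1 dispatched to M1
c2: I1 operands ready, I2 dispatched to A1
c3: I2 operands ready, I3 dispatched to A0
c5: I2 complete
c6: R0←I2
c7: I1 complete
c8: R2←I1
c9: I3 operands ready
c10: I3 complete
c11: R3←I3
c12: I4 dispatched to A0
c13: I4 operands ready, I5 dispatched to M1
c14: I4 complete, I6 dispatched to M0
c15: R5←I4, I6 operands ready
c16: I5 operands ready
c20: I6 complete
c21: I5 complete, R3←I6
c22: R4←I5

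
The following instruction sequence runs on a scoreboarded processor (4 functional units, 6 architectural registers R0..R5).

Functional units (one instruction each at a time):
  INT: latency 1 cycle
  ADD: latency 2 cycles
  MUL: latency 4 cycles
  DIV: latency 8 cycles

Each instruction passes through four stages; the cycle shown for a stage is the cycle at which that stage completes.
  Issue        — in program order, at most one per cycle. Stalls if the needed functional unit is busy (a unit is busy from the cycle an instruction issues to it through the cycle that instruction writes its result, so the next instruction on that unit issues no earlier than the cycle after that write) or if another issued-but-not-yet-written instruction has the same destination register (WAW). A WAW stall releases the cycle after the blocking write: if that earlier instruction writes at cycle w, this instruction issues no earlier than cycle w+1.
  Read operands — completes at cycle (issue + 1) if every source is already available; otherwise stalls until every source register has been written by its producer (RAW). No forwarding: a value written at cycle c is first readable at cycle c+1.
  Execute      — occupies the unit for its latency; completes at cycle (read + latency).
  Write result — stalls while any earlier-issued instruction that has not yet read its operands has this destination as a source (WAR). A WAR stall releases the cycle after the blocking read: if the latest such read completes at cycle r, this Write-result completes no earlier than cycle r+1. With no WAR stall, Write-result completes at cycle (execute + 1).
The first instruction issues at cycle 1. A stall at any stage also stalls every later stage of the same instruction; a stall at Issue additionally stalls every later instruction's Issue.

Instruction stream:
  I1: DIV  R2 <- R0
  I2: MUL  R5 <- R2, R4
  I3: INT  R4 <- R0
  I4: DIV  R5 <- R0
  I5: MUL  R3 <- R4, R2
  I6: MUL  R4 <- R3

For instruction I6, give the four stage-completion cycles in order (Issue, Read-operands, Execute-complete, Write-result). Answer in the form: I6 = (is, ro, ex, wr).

I6 = (26, 27, 31, 32)

I1: IS=1 RO=2 EX=10 WR=11
I2: IS=2 RO=12 EX=16 WR=17  [RAW R2: wait I1 write@11]
I3: IS=3 RO=4 EX=5 WR=13  [WAR R4: wait I2 read@12]
I4: IS=18 RO=19 EX=27 WR=28  [WAW R5: wait I2 write@17]
I5: IS=19 RO=20 EX=24 WR=25
I6: IS=26 RO=27 EX=31 WR=32  [struct: MUL busy until I5 writes@25]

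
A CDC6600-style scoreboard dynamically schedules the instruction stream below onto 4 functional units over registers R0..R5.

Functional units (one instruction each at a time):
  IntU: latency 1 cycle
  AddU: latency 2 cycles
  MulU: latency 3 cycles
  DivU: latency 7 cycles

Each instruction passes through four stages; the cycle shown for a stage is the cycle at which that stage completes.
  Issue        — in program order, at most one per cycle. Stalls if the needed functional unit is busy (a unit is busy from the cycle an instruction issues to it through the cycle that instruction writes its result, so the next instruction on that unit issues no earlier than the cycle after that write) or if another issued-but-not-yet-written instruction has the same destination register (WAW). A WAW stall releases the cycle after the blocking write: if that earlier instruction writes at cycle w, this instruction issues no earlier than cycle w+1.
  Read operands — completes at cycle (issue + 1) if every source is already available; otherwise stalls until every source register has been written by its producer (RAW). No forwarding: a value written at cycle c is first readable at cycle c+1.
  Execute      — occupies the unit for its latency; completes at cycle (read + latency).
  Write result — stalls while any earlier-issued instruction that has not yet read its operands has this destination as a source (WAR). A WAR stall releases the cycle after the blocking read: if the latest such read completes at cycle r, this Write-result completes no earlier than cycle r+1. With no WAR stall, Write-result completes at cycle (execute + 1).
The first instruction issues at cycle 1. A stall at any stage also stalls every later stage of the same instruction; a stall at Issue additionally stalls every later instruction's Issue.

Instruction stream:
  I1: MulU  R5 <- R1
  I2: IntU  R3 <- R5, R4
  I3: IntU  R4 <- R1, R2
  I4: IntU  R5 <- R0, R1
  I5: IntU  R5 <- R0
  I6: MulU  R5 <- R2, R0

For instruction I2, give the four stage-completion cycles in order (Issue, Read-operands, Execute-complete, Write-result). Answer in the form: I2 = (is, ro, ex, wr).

1) issue 1, read 2, done 5, write 6
2) issue 2, read 7, done 8, write 9  <RAW R5: wait I1 write@6>
3) issue 10, read 11, done 12, write 13  <struct: IntU busy until I2 writes@9>
4) issue 14, read 15, done 16, write 17  <struct: IntU busy until I3 writes@13>
5) issue 18, read 19, done 20, write 21  <struct: IntU busy until I4 writes@17>
6) issue 22, read 23, done 26, write 27  <WAW R5: wait I5 write@21>

I2 = (2, 7, 8, 9)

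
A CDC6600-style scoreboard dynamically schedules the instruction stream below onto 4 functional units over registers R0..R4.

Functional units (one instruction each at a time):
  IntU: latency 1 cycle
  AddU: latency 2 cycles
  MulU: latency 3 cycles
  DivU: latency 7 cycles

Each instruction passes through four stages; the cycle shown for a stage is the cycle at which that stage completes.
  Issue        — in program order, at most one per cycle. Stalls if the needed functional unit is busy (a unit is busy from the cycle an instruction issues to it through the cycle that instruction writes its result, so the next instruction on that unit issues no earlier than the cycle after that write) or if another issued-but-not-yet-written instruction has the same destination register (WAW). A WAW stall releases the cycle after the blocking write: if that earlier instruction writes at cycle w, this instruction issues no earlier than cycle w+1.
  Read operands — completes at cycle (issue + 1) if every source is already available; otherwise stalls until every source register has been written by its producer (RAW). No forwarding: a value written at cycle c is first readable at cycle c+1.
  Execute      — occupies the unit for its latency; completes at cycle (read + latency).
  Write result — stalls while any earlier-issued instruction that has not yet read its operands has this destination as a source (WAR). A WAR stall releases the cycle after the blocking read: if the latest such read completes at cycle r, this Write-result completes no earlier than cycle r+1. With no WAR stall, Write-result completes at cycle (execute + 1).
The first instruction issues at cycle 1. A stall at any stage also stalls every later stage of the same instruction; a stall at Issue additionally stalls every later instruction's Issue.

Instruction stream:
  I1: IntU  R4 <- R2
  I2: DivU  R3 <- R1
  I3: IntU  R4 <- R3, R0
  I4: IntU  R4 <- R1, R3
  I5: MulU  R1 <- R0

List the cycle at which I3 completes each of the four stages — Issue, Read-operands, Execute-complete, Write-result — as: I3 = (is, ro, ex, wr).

t=1  issue I1 (IntU)
t=2  I1 read-ops · issue I2 (DivU)
t=3  I1 finished on IntU · I2 read-ops
t=4  I1→R4
t=5  issue I3 (IntU)
t=10  I2 finished on DivU
t=11  I2→R3
t=12  I3 read-ops
t=13  I3 finished on IntU
t=14  I3→R4
t=15  issue I4 (IntU)
t=16  I4 read-ops · issue I5 (MulU)
t=17  I4 finished on IntU · I5 read-ops
t=18  I4→R4
t=20  I5 finished on MulU
t=21  I5→R1

I3 = (5, 12, 13, 14)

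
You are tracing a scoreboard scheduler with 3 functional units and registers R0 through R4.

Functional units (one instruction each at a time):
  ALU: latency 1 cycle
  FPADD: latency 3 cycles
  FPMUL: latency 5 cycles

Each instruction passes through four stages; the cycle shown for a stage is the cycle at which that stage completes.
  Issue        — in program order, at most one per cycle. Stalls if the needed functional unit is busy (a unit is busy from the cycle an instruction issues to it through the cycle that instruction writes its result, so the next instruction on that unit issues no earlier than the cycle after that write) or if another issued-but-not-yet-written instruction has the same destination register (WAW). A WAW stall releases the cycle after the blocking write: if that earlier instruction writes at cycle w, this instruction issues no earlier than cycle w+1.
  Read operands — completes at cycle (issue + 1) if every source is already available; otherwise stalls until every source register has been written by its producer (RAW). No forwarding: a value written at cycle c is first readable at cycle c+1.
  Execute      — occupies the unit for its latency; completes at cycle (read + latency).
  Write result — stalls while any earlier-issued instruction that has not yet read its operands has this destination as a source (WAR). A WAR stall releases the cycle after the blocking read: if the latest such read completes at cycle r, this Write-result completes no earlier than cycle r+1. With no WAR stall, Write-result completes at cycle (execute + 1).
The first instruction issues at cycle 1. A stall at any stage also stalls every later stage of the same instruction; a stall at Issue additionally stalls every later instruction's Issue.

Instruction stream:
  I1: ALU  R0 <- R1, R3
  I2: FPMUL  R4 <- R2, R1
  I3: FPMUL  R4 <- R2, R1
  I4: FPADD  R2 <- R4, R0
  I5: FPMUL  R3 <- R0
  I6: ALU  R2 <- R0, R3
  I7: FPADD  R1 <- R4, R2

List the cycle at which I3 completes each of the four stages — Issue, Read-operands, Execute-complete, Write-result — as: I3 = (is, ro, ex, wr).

I3 = (10, 11, 16, 17)

I1  is:1  ro:2  ex:3  wr:4
I2  is:2  ro:3  ex:8  wr:9
I3  is:10  ro:11  ex:16  wr:17  — struct: FPMUL busy until I2 writes@9
I4  is:11  ro:18  ex:21  wr:22  — RAW R4: wait I3 write@17
I5  is:18  ro:19  ex:24  wr:25  — struct: FPMUL busy until I3 writes@17
I6  is:23  ro:26  ex:27  wr:28  — WAW R2: wait I4 write@22, RAW R3: wait I5 write@25
I7  is:24  ro:29  ex:32  wr:33  — RAW R2: wait I6 write@28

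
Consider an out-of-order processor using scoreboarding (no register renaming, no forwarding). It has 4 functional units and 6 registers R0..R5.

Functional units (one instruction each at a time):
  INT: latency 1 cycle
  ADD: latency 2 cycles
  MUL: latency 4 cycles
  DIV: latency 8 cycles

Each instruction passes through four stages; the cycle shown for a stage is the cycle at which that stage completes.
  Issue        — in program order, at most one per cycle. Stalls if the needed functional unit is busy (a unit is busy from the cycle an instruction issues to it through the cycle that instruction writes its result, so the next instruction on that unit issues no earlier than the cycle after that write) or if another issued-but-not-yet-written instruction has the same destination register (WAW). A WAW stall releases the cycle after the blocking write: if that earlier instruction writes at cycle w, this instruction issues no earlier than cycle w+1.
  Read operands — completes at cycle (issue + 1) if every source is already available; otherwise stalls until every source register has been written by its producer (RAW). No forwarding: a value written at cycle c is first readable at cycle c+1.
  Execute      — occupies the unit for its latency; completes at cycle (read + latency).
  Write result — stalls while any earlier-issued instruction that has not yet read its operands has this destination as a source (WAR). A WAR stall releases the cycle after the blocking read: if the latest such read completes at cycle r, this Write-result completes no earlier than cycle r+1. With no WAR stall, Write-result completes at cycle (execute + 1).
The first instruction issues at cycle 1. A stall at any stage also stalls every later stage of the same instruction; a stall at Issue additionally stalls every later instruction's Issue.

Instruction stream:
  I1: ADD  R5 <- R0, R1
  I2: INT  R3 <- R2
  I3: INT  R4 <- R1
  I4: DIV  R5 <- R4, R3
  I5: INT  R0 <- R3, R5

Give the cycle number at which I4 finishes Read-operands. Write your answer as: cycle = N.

cycle = 10

I1  is:1  ro:2  ex:4  wr:5
I2  is:2  ro:3  ex:4  wr:5
I3  is:6  ro:7  ex:8  wr:9  — struct: INT busy until I2 writes@5
I4  is:7  ro:10  ex:18  wr:19  — RAW R4: wait I3 write@9
I5  is:10  ro:20  ex:21  wr:22  — struct: INT busy until I3 writes@9, RAW R5: wait I4 write@19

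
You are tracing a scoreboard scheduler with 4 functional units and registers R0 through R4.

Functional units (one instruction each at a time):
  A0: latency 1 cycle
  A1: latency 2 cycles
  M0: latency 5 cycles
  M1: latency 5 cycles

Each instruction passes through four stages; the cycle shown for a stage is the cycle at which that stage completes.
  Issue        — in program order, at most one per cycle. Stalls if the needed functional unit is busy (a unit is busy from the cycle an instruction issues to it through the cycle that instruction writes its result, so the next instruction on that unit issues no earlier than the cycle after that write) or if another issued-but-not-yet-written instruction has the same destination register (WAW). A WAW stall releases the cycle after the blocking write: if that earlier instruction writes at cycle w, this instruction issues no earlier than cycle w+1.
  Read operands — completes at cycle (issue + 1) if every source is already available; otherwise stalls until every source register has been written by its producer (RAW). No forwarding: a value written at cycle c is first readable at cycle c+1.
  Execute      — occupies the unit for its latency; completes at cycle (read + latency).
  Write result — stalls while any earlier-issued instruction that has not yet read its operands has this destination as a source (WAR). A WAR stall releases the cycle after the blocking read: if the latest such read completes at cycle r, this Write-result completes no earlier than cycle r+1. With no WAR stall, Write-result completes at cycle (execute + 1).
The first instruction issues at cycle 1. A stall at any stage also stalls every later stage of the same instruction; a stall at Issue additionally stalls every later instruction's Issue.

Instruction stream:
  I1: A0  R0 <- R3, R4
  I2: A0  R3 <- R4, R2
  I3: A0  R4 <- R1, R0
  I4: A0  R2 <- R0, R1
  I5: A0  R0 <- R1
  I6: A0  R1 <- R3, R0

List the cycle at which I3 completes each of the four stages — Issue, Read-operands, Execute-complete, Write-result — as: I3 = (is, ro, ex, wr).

[1] I1 dispatched to A0
[2] I1 operands ready
[3] I1 complete
[4] R0←I1
[5] I2 dispatched to A0
[6] I2 operands ready
[7] I2 complete
[8] R3←I2
[9] I3 dispatched to A0
[10] I3 operands ready
[11] I3 complete
[12] R4←I3
[13] I4 dispatched to A0
[14] I4 operands ready
[15] I4 complete
[16] R2←I4
[17] I5 dispatched to A0
[18] I5 operands ready
[19] I5 complete
[20] R0←I5
[21] I6 dispatched to A0
[22] I6 operands ready
[23] I6 complete
[24] R1←I6

I3 = (9, 10, 11, 12)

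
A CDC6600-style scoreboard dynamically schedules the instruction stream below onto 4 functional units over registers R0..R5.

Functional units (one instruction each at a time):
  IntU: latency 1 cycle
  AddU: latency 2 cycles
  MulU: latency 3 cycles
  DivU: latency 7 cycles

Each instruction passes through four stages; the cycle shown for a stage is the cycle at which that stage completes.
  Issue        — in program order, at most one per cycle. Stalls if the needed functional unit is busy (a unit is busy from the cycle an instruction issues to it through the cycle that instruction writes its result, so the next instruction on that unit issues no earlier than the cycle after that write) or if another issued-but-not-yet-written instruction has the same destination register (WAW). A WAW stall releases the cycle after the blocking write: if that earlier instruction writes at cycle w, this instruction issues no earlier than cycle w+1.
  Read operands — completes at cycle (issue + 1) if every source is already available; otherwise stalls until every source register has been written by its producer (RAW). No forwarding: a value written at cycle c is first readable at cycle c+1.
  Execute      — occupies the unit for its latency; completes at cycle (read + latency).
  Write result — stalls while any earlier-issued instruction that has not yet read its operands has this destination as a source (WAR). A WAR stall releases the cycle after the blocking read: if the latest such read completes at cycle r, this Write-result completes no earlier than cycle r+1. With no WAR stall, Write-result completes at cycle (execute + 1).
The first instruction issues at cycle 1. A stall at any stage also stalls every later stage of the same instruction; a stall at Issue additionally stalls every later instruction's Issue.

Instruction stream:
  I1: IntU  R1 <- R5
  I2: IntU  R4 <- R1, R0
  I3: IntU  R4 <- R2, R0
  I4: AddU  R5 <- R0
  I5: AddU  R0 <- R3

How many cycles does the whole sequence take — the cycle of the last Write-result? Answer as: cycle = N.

t=1  issue I1 (IntU)
t=2  I1 read-ops
t=3  I1 finished on IntU
t=4  I1→R1
t=5  issue I2 (IntU)
t=6  I2 read-ops
t=7  I2 finished on IntU
t=8  I2→R4
t=9  issue I3 (IntU)
t=10  I3 read-ops · issue I4 (AddU)
t=11  I3 finished on IntU · I4 read-ops
t=12  I3→R4
t=13  I4 finished on AddU
t=14  I4→R5
t=15  issue I5 (AddU)
t=16  I5 read-ops
t=18  I5 finished on AddU
t=19  I5→R0

cycle = 19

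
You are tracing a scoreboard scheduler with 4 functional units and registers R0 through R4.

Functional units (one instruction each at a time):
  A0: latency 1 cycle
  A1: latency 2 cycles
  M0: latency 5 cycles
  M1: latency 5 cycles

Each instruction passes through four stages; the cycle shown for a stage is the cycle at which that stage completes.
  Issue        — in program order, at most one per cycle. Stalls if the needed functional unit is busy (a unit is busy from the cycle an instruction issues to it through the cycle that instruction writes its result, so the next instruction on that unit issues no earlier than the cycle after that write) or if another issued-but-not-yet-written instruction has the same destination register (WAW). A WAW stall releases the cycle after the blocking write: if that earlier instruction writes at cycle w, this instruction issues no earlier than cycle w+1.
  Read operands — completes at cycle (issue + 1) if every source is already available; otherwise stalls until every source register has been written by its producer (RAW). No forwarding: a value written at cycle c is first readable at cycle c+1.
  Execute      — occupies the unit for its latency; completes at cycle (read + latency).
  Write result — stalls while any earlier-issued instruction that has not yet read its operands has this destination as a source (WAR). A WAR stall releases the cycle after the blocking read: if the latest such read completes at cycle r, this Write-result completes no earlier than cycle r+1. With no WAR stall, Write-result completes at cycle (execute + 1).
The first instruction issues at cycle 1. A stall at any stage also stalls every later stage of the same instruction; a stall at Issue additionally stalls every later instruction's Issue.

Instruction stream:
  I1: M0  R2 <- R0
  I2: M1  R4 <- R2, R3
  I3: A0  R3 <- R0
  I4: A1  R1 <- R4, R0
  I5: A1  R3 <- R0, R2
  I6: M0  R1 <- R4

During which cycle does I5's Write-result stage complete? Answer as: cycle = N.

cycle = 24

[1] I1 issues→M0
[2] I1 reads; I2 issues→M1
[3] I3 issues→A0
[4] I3 reads; I4 issues→A1
[5] I3 exec-done
[7] I1 exec-done
[8] I1 writes R2
[9] I2 reads
[10] I3 writes R3
[14] I2 exec-done
[15] I2 writes R4
[16] I4 reads
[18] I4 exec-done
[19] I4 writes R1
[20] I5 issues→A1
[21] I5 reads; I6 issues→M0
[22] I6 reads
[23] I5 exec-done
[24] I5 writes R3
[27] I6 exec-done
[28] I6 writes R1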